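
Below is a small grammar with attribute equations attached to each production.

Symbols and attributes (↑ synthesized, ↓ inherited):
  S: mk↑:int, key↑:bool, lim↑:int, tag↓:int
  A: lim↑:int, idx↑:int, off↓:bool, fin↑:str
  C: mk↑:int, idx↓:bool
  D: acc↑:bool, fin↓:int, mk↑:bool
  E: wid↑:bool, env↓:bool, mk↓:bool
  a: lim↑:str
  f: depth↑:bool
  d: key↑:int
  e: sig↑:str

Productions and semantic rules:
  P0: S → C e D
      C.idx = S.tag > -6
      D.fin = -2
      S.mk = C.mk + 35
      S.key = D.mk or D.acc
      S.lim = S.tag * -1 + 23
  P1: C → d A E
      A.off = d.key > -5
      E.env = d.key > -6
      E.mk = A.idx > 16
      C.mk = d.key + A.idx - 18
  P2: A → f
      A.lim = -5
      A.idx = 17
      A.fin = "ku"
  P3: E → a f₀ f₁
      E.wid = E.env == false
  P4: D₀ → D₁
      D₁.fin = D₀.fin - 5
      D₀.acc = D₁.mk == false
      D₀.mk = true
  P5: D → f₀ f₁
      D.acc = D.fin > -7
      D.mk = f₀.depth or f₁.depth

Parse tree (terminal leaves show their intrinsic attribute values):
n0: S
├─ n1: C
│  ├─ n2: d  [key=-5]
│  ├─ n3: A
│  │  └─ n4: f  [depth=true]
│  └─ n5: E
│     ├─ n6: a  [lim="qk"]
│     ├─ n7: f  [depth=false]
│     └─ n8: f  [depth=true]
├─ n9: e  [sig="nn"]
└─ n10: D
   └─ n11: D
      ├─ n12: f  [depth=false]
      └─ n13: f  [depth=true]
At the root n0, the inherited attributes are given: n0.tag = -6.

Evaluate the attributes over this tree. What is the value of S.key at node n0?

1. n0.tag = -6  [given at root]
2. n1.idx = false  [S.tag > -6]
3. n2.key = -5  [terminal]
4. n3.off = false  [d.key > -5]
5. n4.depth = true  [terminal]
6. n3.lim = -5  [-5]
7. n3.idx = 17  [17]
8. n3.fin = "ku"  ["ku"]
9. n5.env = true  [d.key > -6]
10. n5.mk = true  [A.idx > 16]
11. n6.lim = "qk"  [terminal]
12. n7.depth = false  [terminal]
13. n8.depth = true  [terminal]
14. n5.wid = false  [E.env == false]
15. n1.mk = -6  [d.key + A.idx - 18]
16. n9.sig = "nn"  [terminal]
17. n10.fin = -2  [-2]
18. n11.fin = -7  [D₀.fin - 5]
19. n12.depth = false  [terminal]
20. n13.depth = true  [terminal]
21. n11.acc = false  [D.fin > -7]
22. n11.mk = true  [f₀.depth or f₁.depth]
23. n10.acc = false  [D₁.mk == false]
24. n10.mk = true  [true]
25. n0.mk = 29  [C.mk + 35]
26. n0.key = true  [D.mk or D.acc]
27. n0.lim = 29  [S.tag * -1 + 23]

true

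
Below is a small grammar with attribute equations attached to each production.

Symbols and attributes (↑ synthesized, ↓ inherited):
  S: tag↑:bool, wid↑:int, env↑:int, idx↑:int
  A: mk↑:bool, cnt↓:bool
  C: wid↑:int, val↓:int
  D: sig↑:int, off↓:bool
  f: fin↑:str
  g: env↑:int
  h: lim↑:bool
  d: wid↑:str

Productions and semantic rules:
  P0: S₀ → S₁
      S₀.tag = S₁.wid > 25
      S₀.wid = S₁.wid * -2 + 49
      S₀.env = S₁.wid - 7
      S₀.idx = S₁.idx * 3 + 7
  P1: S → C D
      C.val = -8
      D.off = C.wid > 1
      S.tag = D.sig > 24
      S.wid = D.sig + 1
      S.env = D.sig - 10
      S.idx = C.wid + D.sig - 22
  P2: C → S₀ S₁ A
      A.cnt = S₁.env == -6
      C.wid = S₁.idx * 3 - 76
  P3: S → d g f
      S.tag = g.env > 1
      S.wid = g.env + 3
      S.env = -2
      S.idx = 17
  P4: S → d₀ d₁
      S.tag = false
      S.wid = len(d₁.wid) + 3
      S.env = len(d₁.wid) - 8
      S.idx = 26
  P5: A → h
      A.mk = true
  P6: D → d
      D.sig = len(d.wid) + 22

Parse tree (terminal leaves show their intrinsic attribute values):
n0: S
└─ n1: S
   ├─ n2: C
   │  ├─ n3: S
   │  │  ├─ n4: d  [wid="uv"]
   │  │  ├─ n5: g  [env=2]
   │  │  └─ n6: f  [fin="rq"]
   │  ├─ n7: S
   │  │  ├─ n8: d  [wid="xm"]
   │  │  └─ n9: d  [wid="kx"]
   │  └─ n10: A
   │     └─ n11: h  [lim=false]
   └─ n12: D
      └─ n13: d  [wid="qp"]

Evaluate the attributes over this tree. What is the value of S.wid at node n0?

-1

1. n2.val = -8  [-8]
2. n4.wid = "uv"  [terminal]
3. n5.env = 2  [terminal]
4. n6.fin = "rq"  [terminal]
5. n3.tag = true  [g.env > 1]
6. n3.wid = 5  [g.env + 3]
7. n3.env = -2  [-2]
8. n3.idx = 17  [17]
9. n8.wid = "xm"  [terminal]
10. n9.wid = "kx"  [terminal]
11. n7.tag = false  [false]
12. n7.wid = 5  [len(d₁.wid) + 3]
13. n7.env = -6  [len(d₁.wid) - 8]
14. n7.idx = 26  [26]
15. n10.cnt = true  [S₁.env == -6]
16. n11.lim = false  [terminal]
17. n10.mk = true  [true]
18. n2.wid = 2  [S₁.idx * 3 - 76]
19. n12.off = true  [C.wid > 1]
20. n13.wid = "qp"  [terminal]
21. n12.sig = 24  [len(d.wid) + 22]
22. n1.tag = false  [D.sig > 24]
23. n1.wid = 25  [D.sig + 1]
24. n1.env = 14  [D.sig - 10]
25. n1.idx = 4  [C.wid + D.sig - 22]
26. n0.tag = false  [S₁.wid > 25]
27. n0.wid = -1  [S₁.wid * -2 + 49]
28. n0.env = 18  [S₁.wid - 7]
29. n0.idx = 19  [S₁.idx * 3 + 7]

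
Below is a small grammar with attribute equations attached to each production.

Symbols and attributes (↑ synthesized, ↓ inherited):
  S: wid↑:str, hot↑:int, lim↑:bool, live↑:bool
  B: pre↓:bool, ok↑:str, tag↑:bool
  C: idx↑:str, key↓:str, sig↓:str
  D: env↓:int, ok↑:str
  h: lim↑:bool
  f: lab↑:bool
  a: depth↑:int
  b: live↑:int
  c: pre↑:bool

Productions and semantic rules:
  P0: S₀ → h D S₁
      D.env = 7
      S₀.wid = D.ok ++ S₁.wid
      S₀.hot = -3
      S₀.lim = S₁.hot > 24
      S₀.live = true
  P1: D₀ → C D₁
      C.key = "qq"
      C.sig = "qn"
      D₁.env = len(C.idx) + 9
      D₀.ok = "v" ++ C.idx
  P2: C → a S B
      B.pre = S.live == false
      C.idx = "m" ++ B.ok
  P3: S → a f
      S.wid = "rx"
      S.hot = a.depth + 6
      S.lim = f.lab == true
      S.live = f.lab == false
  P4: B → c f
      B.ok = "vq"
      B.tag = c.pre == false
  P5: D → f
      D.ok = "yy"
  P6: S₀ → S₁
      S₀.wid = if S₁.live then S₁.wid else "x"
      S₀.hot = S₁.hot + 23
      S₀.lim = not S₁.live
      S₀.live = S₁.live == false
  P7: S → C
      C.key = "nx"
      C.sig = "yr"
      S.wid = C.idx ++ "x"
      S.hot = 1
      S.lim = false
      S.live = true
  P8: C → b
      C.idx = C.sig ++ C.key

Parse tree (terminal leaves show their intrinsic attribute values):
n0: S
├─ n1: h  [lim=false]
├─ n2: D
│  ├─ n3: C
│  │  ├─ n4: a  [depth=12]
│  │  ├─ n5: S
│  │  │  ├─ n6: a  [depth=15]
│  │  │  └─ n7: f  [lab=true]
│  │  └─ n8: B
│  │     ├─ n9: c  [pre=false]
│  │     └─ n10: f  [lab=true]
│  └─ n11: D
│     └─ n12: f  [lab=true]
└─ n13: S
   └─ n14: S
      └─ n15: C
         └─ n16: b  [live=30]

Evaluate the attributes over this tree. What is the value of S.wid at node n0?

"vmvqyrnxx"

1. n1.lim = false  [terminal]
2. n2.env = 7  [7]
3. n3.key = "qq"  ["qq"]
4. n3.sig = "qn"  ["qn"]
5. n4.depth = 12  [terminal]
6. n6.depth = 15  [terminal]
7. n7.lab = true  [terminal]
8. n5.wid = "rx"  ["rx"]
9. n5.hot = 21  [a.depth + 6]
10. n5.lim = true  [f.lab == true]
11. n5.live = false  [f.lab == false]
12. n8.pre = true  [S.live == false]
13. n9.pre = false  [terminal]
14. n10.lab = true  [terminal]
15. n8.ok = "vq"  ["vq"]
16. n8.tag = true  [c.pre == false]
17. n3.idx = "mvq"  ["m" ++ B.ok]
18. n11.env = 12  [len(C.idx) + 9]
19. n12.lab = true  [terminal]
20. n11.ok = "yy"  ["yy"]
21. n2.ok = "vmvq"  ["v" ++ C.idx]
22. n15.key = "nx"  ["nx"]
23. n15.sig = "yr"  ["yr"]
24. n16.live = 30  [terminal]
25. n15.idx = "yrnx"  [C.sig ++ C.key]
26. n14.wid = "yrnxx"  [C.idx ++ "x"]
27. n14.hot = 1  [1]
28. n14.lim = false  [false]
29. n14.live = true  [true]
30. n13.wid = "yrnxx"  [if S₁.live then S₁.wid else "x"]
31. n13.hot = 24  [S₁.hot + 23]
32. n13.lim = false  [not S₁.live]
33. n13.live = false  [S₁.live == false]
34. n0.wid = "vmvqyrnxx"  [D.ok ++ S₁.wid]
35. n0.hot = -3  [-3]
36. n0.lim = false  [S₁.hot > 24]
37. n0.live = true  [true]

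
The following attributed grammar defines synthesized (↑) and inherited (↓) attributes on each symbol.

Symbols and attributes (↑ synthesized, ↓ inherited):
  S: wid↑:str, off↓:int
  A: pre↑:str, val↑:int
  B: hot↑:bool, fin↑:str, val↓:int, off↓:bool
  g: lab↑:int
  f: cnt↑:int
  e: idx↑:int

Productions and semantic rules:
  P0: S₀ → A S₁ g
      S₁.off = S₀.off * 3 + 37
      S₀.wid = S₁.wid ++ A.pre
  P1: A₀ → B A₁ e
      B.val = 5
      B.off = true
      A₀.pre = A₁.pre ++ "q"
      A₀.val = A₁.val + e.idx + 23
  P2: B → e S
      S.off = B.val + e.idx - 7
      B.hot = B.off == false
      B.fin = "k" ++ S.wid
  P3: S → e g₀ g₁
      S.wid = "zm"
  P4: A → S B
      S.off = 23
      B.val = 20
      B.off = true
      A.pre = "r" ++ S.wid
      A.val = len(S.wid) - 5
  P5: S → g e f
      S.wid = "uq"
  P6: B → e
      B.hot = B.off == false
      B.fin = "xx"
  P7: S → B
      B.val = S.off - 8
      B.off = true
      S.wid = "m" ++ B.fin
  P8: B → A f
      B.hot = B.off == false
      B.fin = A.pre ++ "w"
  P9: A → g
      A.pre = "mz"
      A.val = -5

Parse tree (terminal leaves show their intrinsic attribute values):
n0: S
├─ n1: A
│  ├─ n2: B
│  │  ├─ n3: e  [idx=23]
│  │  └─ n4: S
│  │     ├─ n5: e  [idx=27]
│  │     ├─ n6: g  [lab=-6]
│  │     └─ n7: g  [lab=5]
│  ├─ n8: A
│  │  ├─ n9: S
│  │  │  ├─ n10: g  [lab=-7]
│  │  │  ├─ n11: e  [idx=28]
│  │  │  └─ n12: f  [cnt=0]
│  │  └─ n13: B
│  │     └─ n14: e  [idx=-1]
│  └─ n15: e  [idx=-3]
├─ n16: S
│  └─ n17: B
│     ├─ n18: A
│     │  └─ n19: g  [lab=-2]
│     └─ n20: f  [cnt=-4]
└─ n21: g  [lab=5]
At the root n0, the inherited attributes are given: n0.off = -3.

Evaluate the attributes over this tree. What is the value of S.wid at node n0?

1. n0.off = -3  [given at root]
2. n2.val = 5  [5]
3. n2.off = true  [true]
4. n3.idx = 23  [terminal]
5. n4.off = 21  [B.val + e.idx - 7]
6. n5.idx = 27  [terminal]
7. n6.lab = -6  [terminal]
8. n7.lab = 5  [terminal]
9. n4.wid = "zm"  ["zm"]
10. n2.hot = false  [B.off == false]
11. n2.fin = "kzm"  ["k" ++ S.wid]
12. n9.off = 23  [23]
13. n10.lab = -7  [terminal]
14. n11.idx = 28  [terminal]
15. n12.cnt = 0  [terminal]
16. n9.wid = "uq"  ["uq"]
17. n13.val = 20  [20]
18. n13.off = true  [true]
19. n14.idx = -1  [terminal]
20. n13.hot = false  [B.off == false]
21. n13.fin = "xx"  ["xx"]
22. n8.pre = "ruq"  ["r" ++ S.wid]
23. n8.val = -3  [len(S.wid) - 5]
24. n15.idx = -3  [terminal]
25. n1.pre = "ruqq"  [A₁.pre ++ "q"]
26. n1.val = 17  [A₁.val + e.idx + 23]
27. n16.off = 28  [S₀.off * 3 + 37]
28. n17.val = 20  [S.off - 8]
29. n17.off = true  [true]
30. n19.lab = -2  [terminal]
31. n18.pre = "mz"  ["mz"]
32. n18.val = -5  [-5]
33. n20.cnt = -4  [terminal]
34. n17.hot = false  [B.off == false]
35. n17.fin = "mzw"  [A.pre ++ "w"]
36. n16.wid = "mmzw"  ["m" ++ B.fin]
37. n21.lab = 5  [terminal]
38. n0.wid = "mmzwruqq"  [S₁.wid ++ A.pre]

"mmzwruqq"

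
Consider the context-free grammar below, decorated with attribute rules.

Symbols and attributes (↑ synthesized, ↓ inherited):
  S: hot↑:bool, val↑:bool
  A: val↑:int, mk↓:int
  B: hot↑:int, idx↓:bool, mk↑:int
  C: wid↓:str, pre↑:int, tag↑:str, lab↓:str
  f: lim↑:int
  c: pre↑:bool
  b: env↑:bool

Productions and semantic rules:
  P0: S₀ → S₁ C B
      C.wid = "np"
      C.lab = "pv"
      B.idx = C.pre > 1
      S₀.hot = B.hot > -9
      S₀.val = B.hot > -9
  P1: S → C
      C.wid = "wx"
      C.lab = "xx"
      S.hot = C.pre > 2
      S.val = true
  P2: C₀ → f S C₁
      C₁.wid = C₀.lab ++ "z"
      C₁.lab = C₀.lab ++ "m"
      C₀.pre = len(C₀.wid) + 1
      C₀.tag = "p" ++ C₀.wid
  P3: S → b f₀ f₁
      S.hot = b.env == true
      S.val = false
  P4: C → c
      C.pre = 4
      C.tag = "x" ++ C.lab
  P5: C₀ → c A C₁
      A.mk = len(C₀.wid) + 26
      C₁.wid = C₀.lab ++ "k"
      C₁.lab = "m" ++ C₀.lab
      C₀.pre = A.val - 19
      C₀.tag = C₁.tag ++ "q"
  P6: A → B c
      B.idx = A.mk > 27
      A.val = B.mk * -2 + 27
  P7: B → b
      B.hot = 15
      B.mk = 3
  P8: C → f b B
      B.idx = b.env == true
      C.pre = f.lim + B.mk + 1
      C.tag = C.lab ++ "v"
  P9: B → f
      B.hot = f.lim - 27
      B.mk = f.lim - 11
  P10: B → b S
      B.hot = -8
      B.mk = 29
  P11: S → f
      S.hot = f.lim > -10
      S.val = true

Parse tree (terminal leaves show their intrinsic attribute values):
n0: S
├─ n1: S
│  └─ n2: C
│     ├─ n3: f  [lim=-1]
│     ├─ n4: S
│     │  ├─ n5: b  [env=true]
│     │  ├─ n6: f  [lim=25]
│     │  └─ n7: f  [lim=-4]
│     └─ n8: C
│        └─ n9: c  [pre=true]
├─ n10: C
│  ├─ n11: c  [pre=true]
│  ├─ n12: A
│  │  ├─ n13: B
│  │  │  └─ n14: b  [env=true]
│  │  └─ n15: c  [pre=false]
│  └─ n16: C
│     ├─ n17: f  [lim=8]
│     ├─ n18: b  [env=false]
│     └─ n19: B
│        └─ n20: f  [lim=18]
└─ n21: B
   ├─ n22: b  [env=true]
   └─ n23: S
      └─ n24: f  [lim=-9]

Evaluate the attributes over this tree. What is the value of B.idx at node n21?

true

1. n2.wid = "wx"  ["wx"]
2. n2.lab = "xx"  ["xx"]
3. n3.lim = -1  [terminal]
4. n5.env = true  [terminal]
5. n6.lim = 25  [terminal]
6. n7.lim = -4  [terminal]
7. n4.hot = true  [b.env == true]
8. n4.val = false  [false]
9. n8.wid = "xxz"  [C₀.lab ++ "z"]
10. n8.lab = "xxm"  [C₀.lab ++ "m"]
11. n9.pre = true  [terminal]
12. n8.pre = 4  [4]
13. n8.tag = "xxxm"  ["x" ++ C.lab]
14. n2.pre = 3  [len(C₀.wid) + 1]
15. n2.tag = "pwx"  ["p" ++ C₀.wid]
16. n1.hot = true  [C.pre > 2]
17. n1.val = true  [true]
18. n10.wid = "np"  ["np"]
19. n10.lab = "pv"  ["pv"]
20. n11.pre = true  [terminal]
21. n12.mk = 28  [len(C₀.wid) + 26]
22. n13.idx = true  [A.mk > 27]
23. n14.env = true  [terminal]
24. n13.hot = 15  [15]
25. n13.mk = 3  [3]
26. n15.pre = false  [terminal]
27. n12.val = 21  [B.mk * -2 + 27]
28. n16.wid = "pvk"  [C₀.lab ++ "k"]
29. n16.lab = "mpv"  ["m" ++ C₀.lab]
30. n17.lim = 8  [terminal]
31. n18.env = false  [terminal]
32. n19.idx = false  [b.env == true]
33. n20.lim = 18  [terminal]
34. n19.hot = -9  [f.lim - 27]
35. n19.mk = 7  [f.lim - 11]
36. n16.pre = 16  [f.lim + B.mk + 1]
37. n16.tag = "mpvv"  [C.lab ++ "v"]
38. n10.pre = 2  [A.val - 19]
39. n10.tag = "mpvvq"  [C₁.tag ++ "q"]
40. n21.idx = true  [C.pre > 1]
41. n22.env = true  [terminal]
42. n24.lim = -9  [terminal]
43. n23.hot = true  [f.lim > -10]
44. n23.val = true  [true]
45. n21.hot = -8  [-8]
46. n21.mk = 29  [29]
47. n0.hot = true  [B.hot > -9]
48. n0.val = true  [B.hot > -9]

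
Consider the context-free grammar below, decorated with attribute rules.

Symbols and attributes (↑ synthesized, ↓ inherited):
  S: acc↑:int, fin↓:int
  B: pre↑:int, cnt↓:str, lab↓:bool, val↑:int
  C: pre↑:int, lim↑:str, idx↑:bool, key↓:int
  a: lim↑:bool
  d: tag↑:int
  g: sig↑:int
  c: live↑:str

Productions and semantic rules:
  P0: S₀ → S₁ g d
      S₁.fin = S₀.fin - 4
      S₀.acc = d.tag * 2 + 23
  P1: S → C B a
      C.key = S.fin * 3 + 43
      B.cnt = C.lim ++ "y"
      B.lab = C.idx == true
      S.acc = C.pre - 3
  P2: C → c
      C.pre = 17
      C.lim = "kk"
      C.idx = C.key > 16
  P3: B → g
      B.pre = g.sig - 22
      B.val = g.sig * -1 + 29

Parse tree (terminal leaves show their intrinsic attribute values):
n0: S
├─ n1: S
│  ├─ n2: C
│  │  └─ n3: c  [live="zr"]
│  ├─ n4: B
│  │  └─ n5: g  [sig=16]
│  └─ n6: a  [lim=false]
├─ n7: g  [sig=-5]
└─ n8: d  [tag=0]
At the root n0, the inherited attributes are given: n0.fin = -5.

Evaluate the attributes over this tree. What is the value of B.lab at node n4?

false

1. n0.fin = -5  [given at root]
2. n1.fin = -9  [S₀.fin - 4]
3. n2.key = 16  [S.fin * 3 + 43]
4. n3.live = "zr"  [terminal]
5. n2.pre = 17  [17]
6. n2.lim = "kk"  ["kk"]
7. n2.idx = false  [C.key > 16]
8. n4.cnt = "kky"  [C.lim ++ "y"]
9. n4.lab = false  [C.idx == true]
10. n5.sig = 16  [terminal]
11. n4.pre = -6  [g.sig - 22]
12. n4.val = 13  [g.sig * -1 + 29]
13. n6.lim = false  [terminal]
14. n1.acc = 14  [C.pre - 3]
15. n7.sig = -5  [terminal]
16. n8.tag = 0  [terminal]
17. n0.acc = 23  [d.tag * 2 + 23]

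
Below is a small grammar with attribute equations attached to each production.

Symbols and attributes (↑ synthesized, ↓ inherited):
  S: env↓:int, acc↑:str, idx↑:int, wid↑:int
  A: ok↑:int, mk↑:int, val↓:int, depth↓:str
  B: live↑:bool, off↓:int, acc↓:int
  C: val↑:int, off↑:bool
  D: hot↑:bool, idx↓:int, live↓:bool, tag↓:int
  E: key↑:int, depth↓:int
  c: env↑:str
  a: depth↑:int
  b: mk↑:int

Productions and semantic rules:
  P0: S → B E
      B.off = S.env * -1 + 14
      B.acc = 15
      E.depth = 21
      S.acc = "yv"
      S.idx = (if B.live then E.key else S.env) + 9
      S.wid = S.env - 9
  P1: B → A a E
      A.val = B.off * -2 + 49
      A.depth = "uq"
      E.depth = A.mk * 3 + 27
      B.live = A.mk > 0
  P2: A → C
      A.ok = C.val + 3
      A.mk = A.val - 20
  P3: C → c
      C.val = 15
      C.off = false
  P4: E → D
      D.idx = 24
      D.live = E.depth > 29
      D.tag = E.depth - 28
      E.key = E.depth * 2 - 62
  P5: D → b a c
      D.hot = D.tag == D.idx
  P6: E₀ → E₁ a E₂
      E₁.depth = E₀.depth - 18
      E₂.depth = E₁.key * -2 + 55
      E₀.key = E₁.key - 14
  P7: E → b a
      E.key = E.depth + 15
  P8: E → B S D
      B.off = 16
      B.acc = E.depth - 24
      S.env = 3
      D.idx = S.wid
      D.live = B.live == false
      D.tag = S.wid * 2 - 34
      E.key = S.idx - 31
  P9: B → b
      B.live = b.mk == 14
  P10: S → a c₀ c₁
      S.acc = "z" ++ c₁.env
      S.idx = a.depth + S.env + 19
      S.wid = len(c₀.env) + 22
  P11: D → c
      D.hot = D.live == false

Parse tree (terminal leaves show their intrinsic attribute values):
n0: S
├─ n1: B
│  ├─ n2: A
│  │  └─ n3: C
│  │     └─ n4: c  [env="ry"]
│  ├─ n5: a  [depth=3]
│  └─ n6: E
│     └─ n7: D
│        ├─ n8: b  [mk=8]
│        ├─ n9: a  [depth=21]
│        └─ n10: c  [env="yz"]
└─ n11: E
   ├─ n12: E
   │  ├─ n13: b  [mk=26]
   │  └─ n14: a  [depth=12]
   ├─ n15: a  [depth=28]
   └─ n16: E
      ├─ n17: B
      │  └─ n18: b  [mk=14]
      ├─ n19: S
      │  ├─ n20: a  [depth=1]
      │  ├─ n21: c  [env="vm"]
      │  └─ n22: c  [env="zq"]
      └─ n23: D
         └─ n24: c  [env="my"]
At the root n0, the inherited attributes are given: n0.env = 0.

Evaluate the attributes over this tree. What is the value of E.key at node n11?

4

1. n0.env = 0  [given at root]
2. n1.off = 14  [S.env * -1 + 14]
3. n1.acc = 15  [15]
4. n2.val = 21  [B.off * -2 + 49]
5. n2.depth = "uq"  ["uq"]
6. n4.env = "ry"  [terminal]
7. n3.val = 15  [15]
8. n3.off = false  [false]
9. n2.ok = 18  [C.val + 3]
10. n2.mk = 1  [A.val - 20]
11. n5.depth = 3  [terminal]
12. n6.depth = 30  [A.mk * 3 + 27]
13. n7.idx = 24  [24]
14. n7.live = true  [E.depth > 29]
15. n7.tag = 2  [E.depth - 28]
16. n8.mk = 8  [terminal]
17. n9.depth = 21  [terminal]
18. n10.env = "yz"  [terminal]
19. n7.hot = false  [D.tag == D.idx]
20. n6.key = -2  [E.depth * 2 - 62]
21. n1.live = true  [A.mk > 0]
22. n11.depth = 21  [21]
23. n12.depth = 3  [E₀.depth - 18]
24. n13.mk = 26  [terminal]
25. n14.depth = 12  [terminal]
26. n12.key = 18  [E.depth + 15]
27. n15.depth = 28  [terminal]
28. n16.depth = 19  [E₁.key * -2 + 55]
29. n17.off = 16  [16]
30. n17.acc = -5  [E.depth - 24]
31. n18.mk = 14  [terminal]
32. n17.live = true  [b.mk == 14]
33. n19.env = 3  [3]
34. n20.depth = 1  [terminal]
35. n21.env = "vm"  [terminal]
36. n22.env = "zq"  [terminal]
37. n19.acc = "zzq"  ["z" ++ c₁.env]
38. n19.idx = 23  [a.depth + S.env + 19]
39. n19.wid = 24  [len(c₀.env) + 22]
40. n23.idx = 24  [S.wid]
41. n23.live = false  [B.live == false]
42. n23.tag = 14  [S.wid * 2 - 34]
43. n24.env = "my"  [terminal]
44. n23.hot = true  [D.live == false]
45. n16.key = -8  [S.idx - 31]
46. n11.key = 4  [E₁.key - 14]
47. n0.acc = "yv"  ["yv"]
48. n0.idx = 13  [(if B.live then E.key else S.env) + 9]
49. n0.wid = -9  [S.env - 9]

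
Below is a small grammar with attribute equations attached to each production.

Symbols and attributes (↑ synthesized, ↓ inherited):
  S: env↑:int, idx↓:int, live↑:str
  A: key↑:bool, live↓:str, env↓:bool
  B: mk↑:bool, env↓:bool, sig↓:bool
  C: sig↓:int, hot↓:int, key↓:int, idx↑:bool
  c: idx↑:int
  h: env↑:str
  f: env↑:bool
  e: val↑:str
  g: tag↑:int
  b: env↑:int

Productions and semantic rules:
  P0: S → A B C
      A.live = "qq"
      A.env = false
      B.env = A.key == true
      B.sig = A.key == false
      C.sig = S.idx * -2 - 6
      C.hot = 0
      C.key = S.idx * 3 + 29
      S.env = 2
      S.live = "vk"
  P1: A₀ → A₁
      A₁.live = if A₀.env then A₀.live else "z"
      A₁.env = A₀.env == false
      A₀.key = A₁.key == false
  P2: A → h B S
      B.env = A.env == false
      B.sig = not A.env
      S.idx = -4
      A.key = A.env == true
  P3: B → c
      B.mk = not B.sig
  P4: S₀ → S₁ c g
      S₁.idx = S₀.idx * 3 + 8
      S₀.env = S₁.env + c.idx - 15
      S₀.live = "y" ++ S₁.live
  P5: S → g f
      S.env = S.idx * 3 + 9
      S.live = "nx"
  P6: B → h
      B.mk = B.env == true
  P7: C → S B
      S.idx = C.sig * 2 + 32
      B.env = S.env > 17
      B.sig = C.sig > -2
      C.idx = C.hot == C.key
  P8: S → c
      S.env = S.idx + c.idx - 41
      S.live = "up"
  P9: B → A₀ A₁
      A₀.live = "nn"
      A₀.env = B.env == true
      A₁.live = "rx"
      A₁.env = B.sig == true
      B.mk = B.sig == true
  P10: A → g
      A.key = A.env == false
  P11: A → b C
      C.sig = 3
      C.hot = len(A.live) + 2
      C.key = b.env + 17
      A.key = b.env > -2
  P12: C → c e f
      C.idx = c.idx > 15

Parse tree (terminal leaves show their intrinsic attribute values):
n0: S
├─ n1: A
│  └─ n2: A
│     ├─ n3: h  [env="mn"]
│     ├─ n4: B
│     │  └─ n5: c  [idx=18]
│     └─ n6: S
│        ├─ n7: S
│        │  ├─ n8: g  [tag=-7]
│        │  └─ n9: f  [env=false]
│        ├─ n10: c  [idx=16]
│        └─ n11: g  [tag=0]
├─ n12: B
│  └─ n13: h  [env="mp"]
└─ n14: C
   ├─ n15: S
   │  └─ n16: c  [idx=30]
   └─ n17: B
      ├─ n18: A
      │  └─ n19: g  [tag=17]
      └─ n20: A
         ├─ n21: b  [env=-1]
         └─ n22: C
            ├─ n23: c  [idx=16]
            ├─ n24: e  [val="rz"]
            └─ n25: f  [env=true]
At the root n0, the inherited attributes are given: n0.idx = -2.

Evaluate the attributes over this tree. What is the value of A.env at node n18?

false

1. n0.idx = -2  [given at root]
2. n1.live = "qq"  ["qq"]
3. n1.env = false  [false]
4. n2.live = "z"  [if A₀.env then A₀.live else "z"]
5. n2.env = true  [A₀.env == false]
6. n3.env = "mn"  [terminal]
7. n4.env = false  [A.env == false]
8. n4.sig = false  [not A.env]
9. n5.idx = 18  [terminal]
10. n4.mk = true  [not B.sig]
11. n6.idx = -4  [-4]
12. n7.idx = -4  [S₀.idx * 3 + 8]
13. n8.tag = -7  [terminal]
14. n9.env = false  [terminal]
15. n7.env = -3  [S.idx * 3 + 9]
16. n7.live = "nx"  ["nx"]
17. n10.idx = 16  [terminal]
18. n11.tag = 0  [terminal]
19. n6.env = -2  [S₁.env + c.idx - 15]
20. n6.live = "ynx"  ["y" ++ S₁.live]
21. n2.key = true  [A.env == true]
22. n1.key = false  [A₁.key == false]
23. n12.env = false  [A.key == true]
24. n12.sig = true  [A.key == false]
25. n13.env = "mp"  [terminal]
26. n12.mk = false  [B.env == true]
27. n14.sig = -2  [S.idx * -2 - 6]
28. n14.hot = 0  [0]
29. n14.key = 23  [S.idx * 3 + 29]
30. n15.idx = 28  [C.sig * 2 + 32]
31. n16.idx = 30  [terminal]
32. n15.env = 17  [S.idx + c.idx - 41]
33. n15.live = "up"  ["up"]
34. n17.env = false  [S.env > 17]
35. n17.sig = false  [C.sig > -2]
36. n18.live = "nn"  ["nn"]
37. n18.env = false  [B.env == true]
38. n19.tag = 17  [terminal]
39. n18.key = true  [A.env == false]
40. n20.live = "rx"  ["rx"]
41. n20.env = false  [B.sig == true]
42. n21.env = -1  [terminal]
43. n22.sig = 3  [3]
44. n22.hot = 4  [len(A.live) + 2]
45. n22.key = 16  [b.env + 17]
46. n23.idx = 16  [terminal]
47. n24.val = "rz"  [terminal]
48. n25.env = true  [terminal]
49. n22.idx = true  [c.idx > 15]
50. n20.key = true  [b.env > -2]
51. n17.mk = false  [B.sig == true]
52. n14.idx = false  [C.hot == C.key]
53. n0.env = 2  [2]
54. n0.live = "vk"  ["vk"]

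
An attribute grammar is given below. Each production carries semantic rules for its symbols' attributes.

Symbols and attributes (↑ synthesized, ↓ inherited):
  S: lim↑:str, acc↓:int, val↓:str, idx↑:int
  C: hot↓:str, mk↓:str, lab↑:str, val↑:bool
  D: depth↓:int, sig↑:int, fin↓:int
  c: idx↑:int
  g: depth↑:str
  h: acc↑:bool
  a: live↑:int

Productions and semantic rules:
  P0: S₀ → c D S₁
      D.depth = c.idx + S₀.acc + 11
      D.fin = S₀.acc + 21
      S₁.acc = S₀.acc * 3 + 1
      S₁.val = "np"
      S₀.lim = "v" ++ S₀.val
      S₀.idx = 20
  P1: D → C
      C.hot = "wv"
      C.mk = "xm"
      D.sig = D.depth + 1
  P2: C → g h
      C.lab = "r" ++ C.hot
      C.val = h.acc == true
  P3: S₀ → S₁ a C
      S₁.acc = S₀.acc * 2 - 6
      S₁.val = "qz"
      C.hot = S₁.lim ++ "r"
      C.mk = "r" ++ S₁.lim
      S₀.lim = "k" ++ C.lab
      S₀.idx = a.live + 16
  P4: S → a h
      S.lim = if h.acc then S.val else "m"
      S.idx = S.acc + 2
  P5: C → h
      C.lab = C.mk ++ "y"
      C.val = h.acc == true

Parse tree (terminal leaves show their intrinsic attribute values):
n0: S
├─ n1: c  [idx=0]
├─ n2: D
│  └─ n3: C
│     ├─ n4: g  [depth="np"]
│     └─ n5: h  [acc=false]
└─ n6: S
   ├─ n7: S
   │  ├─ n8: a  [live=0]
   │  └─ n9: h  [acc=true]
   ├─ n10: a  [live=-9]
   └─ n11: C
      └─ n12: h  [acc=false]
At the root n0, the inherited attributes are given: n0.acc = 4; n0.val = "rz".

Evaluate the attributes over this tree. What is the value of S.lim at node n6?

"krqzy"

1. n0.acc = 4  [given at root]
2. n0.val = "rz"  [given at root]
3. n1.idx = 0  [terminal]
4. n2.depth = 15  [c.idx + S₀.acc + 11]
5. n2.fin = 25  [S₀.acc + 21]
6. n3.hot = "wv"  ["wv"]
7. n3.mk = "xm"  ["xm"]
8. n4.depth = "np"  [terminal]
9. n5.acc = false  [terminal]
10. n3.lab = "rwv"  ["r" ++ C.hot]
11. n3.val = false  [h.acc == true]
12. n2.sig = 16  [D.depth + 1]
13. n6.acc = 13  [S₀.acc * 3 + 1]
14. n6.val = "np"  ["np"]
15. n7.acc = 20  [S₀.acc * 2 - 6]
16. n7.val = "qz"  ["qz"]
17. n8.live = 0  [terminal]
18. n9.acc = true  [terminal]
19. n7.lim = "qz"  [if h.acc then S.val else "m"]
20. n7.idx = 22  [S.acc + 2]
21. n10.live = -9  [terminal]
22. n11.hot = "qzr"  [S₁.lim ++ "r"]
23. n11.mk = "rqz"  ["r" ++ S₁.lim]
24. n12.acc = false  [terminal]
25. n11.lab = "rqzy"  [C.mk ++ "y"]
26. n11.val = false  [h.acc == true]
27. n6.lim = "krqzy"  ["k" ++ C.lab]
28. n6.idx = 7  [a.live + 16]
29. n0.lim = "vrz"  ["v" ++ S₀.val]
30. n0.idx = 20  [20]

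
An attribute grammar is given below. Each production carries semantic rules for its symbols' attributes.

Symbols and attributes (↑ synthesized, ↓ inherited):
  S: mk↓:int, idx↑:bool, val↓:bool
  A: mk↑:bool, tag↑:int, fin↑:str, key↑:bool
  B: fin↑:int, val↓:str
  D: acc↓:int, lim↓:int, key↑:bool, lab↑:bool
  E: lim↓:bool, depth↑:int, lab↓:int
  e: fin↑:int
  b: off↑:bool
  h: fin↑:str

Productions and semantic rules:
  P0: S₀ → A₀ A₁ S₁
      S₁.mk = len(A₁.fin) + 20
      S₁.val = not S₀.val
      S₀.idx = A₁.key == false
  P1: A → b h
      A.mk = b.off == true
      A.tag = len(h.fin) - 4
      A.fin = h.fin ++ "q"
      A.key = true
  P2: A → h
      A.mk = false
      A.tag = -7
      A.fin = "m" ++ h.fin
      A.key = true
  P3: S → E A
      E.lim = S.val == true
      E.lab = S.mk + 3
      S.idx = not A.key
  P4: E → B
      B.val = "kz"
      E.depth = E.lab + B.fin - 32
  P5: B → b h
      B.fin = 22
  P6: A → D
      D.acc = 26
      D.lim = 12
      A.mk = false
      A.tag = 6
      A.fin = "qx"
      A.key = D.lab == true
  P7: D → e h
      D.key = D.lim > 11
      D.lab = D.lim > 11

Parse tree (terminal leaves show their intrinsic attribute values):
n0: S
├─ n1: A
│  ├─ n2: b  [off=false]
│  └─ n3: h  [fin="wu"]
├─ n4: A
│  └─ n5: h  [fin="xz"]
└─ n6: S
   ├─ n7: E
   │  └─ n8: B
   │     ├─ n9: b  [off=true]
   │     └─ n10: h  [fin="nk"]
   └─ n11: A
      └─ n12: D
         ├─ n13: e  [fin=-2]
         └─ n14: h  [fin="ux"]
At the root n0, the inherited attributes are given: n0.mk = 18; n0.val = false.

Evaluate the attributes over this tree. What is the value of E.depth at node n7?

1. n0.mk = 18  [given at root]
2. n0.val = false  [given at root]
3. n2.off = false  [terminal]
4. n3.fin = "wu"  [terminal]
5. n1.mk = false  [b.off == true]
6. n1.tag = -2  [len(h.fin) - 4]
7. n1.fin = "wuq"  [h.fin ++ "q"]
8. n1.key = true  [true]
9. n5.fin = "xz"  [terminal]
10. n4.mk = false  [false]
11. n4.tag = -7  [-7]
12. n4.fin = "mxz"  ["m" ++ h.fin]
13. n4.key = true  [true]
14. n6.mk = 23  [len(A₁.fin) + 20]
15. n6.val = true  [not S₀.val]
16. n7.lim = true  [S.val == true]
17. n7.lab = 26  [S.mk + 3]
18. n8.val = "kz"  ["kz"]
19. n9.off = true  [terminal]
20. n10.fin = "nk"  [terminal]
21. n8.fin = 22  [22]
22. n7.depth = 16  [E.lab + B.fin - 32]
23. n12.acc = 26  [26]
24. n12.lim = 12  [12]
25. n13.fin = -2  [terminal]
26. n14.fin = "ux"  [terminal]
27. n12.key = true  [D.lim > 11]
28. n12.lab = true  [D.lim > 11]
29. n11.mk = false  [false]
30. n11.tag = 6  [6]
31. n11.fin = "qx"  ["qx"]
32. n11.key = true  [D.lab == true]
33. n6.idx = false  [not A.key]
34. n0.idx = false  [A₁.key == false]

16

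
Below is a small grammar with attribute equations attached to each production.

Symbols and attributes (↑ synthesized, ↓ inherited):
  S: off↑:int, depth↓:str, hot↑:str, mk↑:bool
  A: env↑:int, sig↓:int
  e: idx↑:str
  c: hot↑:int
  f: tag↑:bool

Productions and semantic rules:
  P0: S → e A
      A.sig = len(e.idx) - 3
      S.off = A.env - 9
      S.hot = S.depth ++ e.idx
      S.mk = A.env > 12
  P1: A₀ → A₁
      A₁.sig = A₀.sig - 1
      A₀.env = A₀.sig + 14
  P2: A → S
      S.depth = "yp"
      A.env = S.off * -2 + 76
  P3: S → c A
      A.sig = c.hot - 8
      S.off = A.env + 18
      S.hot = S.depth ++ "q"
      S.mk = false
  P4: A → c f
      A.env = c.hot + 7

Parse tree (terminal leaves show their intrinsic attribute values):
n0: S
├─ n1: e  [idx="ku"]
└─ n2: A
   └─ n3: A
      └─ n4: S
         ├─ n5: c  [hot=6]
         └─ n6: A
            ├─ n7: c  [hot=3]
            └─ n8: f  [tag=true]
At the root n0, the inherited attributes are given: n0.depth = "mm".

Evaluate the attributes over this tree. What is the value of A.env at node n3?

20

1. n0.depth = "mm"  [given at root]
2. n1.idx = "ku"  [terminal]
3. n2.sig = -1  [len(e.idx) - 3]
4. n3.sig = -2  [A₀.sig - 1]
5. n4.depth = "yp"  ["yp"]
6. n5.hot = 6  [terminal]
7. n6.sig = -2  [c.hot - 8]
8. n7.hot = 3  [terminal]
9. n8.tag = true  [terminal]
10. n6.env = 10  [c.hot + 7]
11. n4.off = 28  [A.env + 18]
12. n4.hot = "ypq"  [S.depth ++ "q"]
13. n4.mk = false  [false]
14. n3.env = 20  [S.off * -2 + 76]
15. n2.env = 13  [A₀.sig + 14]
16. n0.off = 4  [A.env - 9]
17. n0.hot = "mmku"  [S.depth ++ e.idx]
18. n0.mk = true  [A.env > 12]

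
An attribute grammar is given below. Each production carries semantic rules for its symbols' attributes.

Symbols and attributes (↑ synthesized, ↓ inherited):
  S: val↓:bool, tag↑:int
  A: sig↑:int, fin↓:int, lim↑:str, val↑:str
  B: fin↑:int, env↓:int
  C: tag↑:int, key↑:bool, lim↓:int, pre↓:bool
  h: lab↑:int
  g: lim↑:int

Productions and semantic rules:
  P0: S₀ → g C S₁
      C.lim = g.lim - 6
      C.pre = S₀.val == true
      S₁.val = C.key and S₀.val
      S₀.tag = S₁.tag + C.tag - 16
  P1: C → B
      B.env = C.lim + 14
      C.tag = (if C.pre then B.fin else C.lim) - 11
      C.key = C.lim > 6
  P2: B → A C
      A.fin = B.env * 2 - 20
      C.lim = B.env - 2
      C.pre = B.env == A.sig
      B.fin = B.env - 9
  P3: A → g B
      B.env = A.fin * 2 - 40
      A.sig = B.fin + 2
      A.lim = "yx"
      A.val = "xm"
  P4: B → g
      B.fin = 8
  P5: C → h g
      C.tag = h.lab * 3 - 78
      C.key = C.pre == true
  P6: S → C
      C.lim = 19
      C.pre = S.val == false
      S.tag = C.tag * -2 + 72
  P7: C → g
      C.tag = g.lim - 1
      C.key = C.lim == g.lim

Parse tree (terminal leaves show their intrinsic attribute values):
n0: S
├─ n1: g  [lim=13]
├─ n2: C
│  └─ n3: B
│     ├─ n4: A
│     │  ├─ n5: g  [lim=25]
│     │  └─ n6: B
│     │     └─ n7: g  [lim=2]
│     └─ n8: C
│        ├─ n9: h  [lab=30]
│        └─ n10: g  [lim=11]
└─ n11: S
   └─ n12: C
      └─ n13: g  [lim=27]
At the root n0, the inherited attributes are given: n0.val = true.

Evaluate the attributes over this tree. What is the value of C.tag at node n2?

1

1. n0.val = true  [given at root]
2. n1.lim = 13  [terminal]
3. n2.lim = 7  [g.lim - 6]
4. n2.pre = true  [S₀.val == true]
5. n3.env = 21  [C.lim + 14]
6. n4.fin = 22  [B.env * 2 - 20]
7. n5.lim = 25  [terminal]
8. n6.env = 4  [A.fin * 2 - 40]
9. n7.lim = 2  [terminal]
10. n6.fin = 8  [8]
11. n4.sig = 10  [B.fin + 2]
12. n4.lim = "yx"  ["yx"]
13. n4.val = "xm"  ["xm"]
14. n8.lim = 19  [B.env - 2]
15. n8.pre = false  [B.env == A.sig]
16. n9.lab = 30  [terminal]
17. n10.lim = 11  [terminal]
18. n8.tag = 12  [h.lab * 3 - 78]
19. n8.key = false  [C.pre == true]
20. n3.fin = 12  [B.env - 9]
21. n2.tag = 1  [(if C.pre then B.fin else C.lim) - 11]
22. n2.key = true  [C.lim > 6]
23. n11.val = true  [C.key and S₀.val]
24. n12.lim = 19  [19]
25. n12.pre = false  [S.val == false]
26. n13.lim = 27  [terminal]
27. n12.tag = 26  [g.lim - 1]
28. n12.key = false  [C.lim == g.lim]
29. n11.tag = 20  [C.tag * -2 + 72]
30. n0.tag = 5  [S₁.tag + C.tag - 16]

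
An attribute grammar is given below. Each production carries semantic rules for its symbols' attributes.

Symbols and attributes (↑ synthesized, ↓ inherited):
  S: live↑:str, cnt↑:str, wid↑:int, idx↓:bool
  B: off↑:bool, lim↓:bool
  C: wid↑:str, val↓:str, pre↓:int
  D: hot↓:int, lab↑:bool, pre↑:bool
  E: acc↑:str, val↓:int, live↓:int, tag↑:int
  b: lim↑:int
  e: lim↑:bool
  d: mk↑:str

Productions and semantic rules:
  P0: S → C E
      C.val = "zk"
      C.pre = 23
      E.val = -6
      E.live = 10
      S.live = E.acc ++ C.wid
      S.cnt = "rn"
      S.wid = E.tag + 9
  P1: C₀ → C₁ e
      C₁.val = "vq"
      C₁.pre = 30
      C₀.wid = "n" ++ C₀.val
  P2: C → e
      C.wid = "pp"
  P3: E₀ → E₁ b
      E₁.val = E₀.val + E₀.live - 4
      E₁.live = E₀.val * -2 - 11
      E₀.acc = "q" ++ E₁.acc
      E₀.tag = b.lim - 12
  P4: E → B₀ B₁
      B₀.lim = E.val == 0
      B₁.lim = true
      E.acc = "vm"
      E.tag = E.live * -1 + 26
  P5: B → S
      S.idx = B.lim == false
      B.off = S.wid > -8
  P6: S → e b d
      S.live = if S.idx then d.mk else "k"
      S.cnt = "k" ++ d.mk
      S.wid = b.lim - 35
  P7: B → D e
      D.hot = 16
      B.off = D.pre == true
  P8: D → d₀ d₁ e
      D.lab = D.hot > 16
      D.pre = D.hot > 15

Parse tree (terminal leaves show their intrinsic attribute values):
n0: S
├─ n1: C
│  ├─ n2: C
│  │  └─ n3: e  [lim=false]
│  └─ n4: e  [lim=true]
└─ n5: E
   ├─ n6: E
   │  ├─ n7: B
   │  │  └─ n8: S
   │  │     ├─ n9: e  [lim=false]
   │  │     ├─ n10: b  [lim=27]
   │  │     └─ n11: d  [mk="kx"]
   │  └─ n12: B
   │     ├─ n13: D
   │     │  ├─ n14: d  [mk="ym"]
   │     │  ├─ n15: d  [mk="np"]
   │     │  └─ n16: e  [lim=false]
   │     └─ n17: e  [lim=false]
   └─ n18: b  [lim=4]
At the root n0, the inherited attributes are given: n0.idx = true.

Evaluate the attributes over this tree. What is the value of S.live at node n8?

"k"

1. n0.idx = true  [given at root]
2. n1.val = "zk"  ["zk"]
3. n1.pre = 23  [23]
4. n2.val = "vq"  ["vq"]
5. n2.pre = 30  [30]
6. n3.lim = false  [terminal]
7. n2.wid = "pp"  ["pp"]
8. n4.lim = true  [terminal]
9. n1.wid = "nzk"  ["n" ++ C₀.val]
10. n5.val = -6  [-6]
11. n5.live = 10  [10]
12. n6.val = 0  [E₀.val + E₀.live - 4]
13. n6.live = 1  [E₀.val * -2 - 11]
14. n7.lim = true  [E.val == 0]
15. n8.idx = false  [B.lim == false]
16. n9.lim = false  [terminal]
17. n10.lim = 27  [terminal]
18. n11.mk = "kx"  [terminal]
19. n8.live = "k"  [if S.idx then d.mk else "k"]
20. n8.cnt = "kkx"  ["k" ++ d.mk]
21. n8.wid = -8  [b.lim - 35]
22. n7.off = false  [S.wid > -8]
23. n12.lim = true  [true]
24. n13.hot = 16  [16]
25. n14.mk = "ym"  [terminal]
26. n15.mk = "np"  [terminal]
27. n16.lim = false  [terminal]
28. n13.lab = false  [D.hot > 16]
29. n13.pre = true  [D.hot > 15]
30. n17.lim = false  [terminal]
31. n12.off = true  [D.pre == true]
32. n6.acc = "vm"  ["vm"]
33. n6.tag = 25  [E.live * -1 + 26]
34. n18.lim = 4  [terminal]
35. n5.acc = "qvm"  ["q" ++ E₁.acc]
36. n5.tag = -8  [b.lim - 12]
37. n0.live = "qvmnzk"  [E.acc ++ C.wid]
38. n0.cnt = "rn"  ["rn"]
39. n0.wid = 1  [E.tag + 9]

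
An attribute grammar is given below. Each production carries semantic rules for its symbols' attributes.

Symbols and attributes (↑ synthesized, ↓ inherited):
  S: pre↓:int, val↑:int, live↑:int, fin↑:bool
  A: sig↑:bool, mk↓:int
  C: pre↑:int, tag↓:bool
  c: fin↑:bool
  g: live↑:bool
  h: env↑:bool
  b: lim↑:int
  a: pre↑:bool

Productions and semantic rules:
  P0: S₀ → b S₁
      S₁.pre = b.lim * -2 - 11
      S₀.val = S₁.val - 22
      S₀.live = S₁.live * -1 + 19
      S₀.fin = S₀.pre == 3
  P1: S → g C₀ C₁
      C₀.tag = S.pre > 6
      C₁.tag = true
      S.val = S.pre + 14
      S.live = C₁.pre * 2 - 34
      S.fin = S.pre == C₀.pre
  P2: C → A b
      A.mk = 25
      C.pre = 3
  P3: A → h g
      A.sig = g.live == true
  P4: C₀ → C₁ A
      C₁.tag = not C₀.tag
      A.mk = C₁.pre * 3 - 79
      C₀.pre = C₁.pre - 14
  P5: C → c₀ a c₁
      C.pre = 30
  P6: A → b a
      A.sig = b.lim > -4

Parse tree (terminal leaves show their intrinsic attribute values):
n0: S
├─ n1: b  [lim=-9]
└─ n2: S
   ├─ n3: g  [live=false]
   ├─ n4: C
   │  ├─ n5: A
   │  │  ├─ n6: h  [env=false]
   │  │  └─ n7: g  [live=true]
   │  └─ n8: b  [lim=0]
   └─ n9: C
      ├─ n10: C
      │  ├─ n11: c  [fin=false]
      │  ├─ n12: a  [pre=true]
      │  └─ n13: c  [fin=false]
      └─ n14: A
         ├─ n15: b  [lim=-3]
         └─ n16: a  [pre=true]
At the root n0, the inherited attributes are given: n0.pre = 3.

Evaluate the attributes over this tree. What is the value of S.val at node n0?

1. n0.pre = 3  [given at root]
2. n1.lim = -9  [terminal]
3. n2.pre = 7  [b.lim * -2 - 11]
4. n3.live = false  [terminal]
5. n4.tag = true  [S.pre > 6]
6. n5.mk = 25  [25]
7. n6.env = false  [terminal]
8. n7.live = true  [terminal]
9. n5.sig = true  [g.live == true]
10. n8.lim = 0  [terminal]
11. n4.pre = 3  [3]
12. n9.tag = true  [true]
13. n10.tag = false  [not C₀.tag]
14. n11.fin = false  [terminal]
15. n12.pre = true  [terminal]
16. n13.fin = false  [terminal]
17. n10.pre = 30  [30]
18. n14.mk = 11  [C₁.pre * 3 - 79]
19. n15.lim = -3  [terminal]
20. n16.pre = true  [terminal]
21. n14.sig = true  [b.lim > -4]
22. n9.pre = 16  [C₁.pre - 14]
23. n2.val = 21  [S.pre + 14]
24. n2.live = -2  [C₁.pre * 2 - 34]
25. n2.fin = false  [S.pre == C₀.pre]
26. n0.val = -1  [S₁.val - 22]
27. n0.live = 21  [S₁.live * -1 + 19]
28. n0.fin = true  [S₀.pre == 3]

-1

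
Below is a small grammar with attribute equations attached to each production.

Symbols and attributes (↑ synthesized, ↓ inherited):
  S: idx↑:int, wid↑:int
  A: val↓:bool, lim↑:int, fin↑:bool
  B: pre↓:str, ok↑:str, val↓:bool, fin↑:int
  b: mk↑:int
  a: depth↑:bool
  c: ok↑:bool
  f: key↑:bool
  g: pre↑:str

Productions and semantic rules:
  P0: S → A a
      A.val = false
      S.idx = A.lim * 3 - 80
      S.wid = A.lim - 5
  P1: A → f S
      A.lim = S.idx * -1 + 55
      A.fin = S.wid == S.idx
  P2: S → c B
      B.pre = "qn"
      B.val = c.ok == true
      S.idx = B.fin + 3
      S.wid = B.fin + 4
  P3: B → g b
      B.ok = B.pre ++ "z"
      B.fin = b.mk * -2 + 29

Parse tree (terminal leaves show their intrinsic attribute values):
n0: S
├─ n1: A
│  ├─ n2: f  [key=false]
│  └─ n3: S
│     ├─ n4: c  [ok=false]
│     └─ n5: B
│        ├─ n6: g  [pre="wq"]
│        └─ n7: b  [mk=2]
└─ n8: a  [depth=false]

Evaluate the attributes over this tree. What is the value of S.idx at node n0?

1

1. n1.val = false  [false]
2. n2.key = false  [terminal]
3. n4.ok = false  [terminal]
4. n5.pre = "qn"  ["qn"]
5. n5.val = false  [c.ok == true]
6. n6.pre = "wq"  [terminal]
7. n7.mk = 2  [terminal]
8. n5.ok = "qnz"  [B.pre ++ "z"]
9. n5.fin = 25  [b.mk * -2 + 29]
10. n3.idx = 28  [B.fin + 3]
11. n3.wid = 29  [B.fin + 4]
12. n1.lim = 27  [S.idx * -1 + 55]
13. n1.fin = false  [S.wid == S.idx]
14. n8.depth = false  [terminal]
15. n0.idx = 1  [A.lim * 3 - 80]
16. n0.wid = 22  [A.lim - 5]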